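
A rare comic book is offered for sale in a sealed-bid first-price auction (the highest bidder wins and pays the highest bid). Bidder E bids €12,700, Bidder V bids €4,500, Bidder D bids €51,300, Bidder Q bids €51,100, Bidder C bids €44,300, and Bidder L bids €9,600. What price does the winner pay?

The winner pays €51,300.

Ranking the bids: Bidder D €51,300 > Bidder Q €51,100 > Bidder C €44,300 > Bidder E €12,700 > Bidder L €9,600 > Bidder V €4,500.
Bidder D is the highest bidder, so Bidder D wins.
Under the first-price rule, the price is the highest bid: €51,300.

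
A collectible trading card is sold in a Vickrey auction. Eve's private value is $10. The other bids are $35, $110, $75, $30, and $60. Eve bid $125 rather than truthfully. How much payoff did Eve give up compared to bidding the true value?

$100

The highest competing bid is $110.
Bidding truthfully at $10: the top bid is $110 (a rival), so Eve loses. Payoff = $0.
Bidding $125: Eve has the top bid, wins, and pays the second-highest bid $110. Payoff = $10 − $110 = -$100.
Regret = truthful payoff − actual payoff = $0 − -$100 = $100.
This is the dominant-strategy logic: truthful bidding weakly beats any alternative.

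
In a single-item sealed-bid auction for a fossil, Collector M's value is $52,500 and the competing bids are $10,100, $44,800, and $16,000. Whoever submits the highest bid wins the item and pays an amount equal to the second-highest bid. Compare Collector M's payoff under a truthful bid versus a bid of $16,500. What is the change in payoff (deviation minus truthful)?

Payoff change: -$7,700.

The highest competing bid is $44,800.
Bidding truthfully at $52,500: Collector M has the top bid, wins, and pays the second-highest bid $44,800. Payoff = $52,500 − $44,800 = $7,700.
Bidding $16,500: the top bid is $44,800 (a rival), so Collector M loses. Payoff = $0.
Change = $0 − $7,700 = -$7,700.
Deviating from a truthful bid can only lose payoff in a second-price auction — never gain.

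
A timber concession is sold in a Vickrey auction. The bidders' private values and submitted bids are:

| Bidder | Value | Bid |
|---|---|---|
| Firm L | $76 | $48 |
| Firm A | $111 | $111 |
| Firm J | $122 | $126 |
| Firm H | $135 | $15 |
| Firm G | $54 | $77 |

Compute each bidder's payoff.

Firm L $0, Firm A $0, Firm J $11, Firm H $0, Firm G $0.

Bids in descending order: Firm J $126, then Firm A $111, then Firm G $77, then Firm L $48, then Firm H $15.
Firm J has the top bid and wins; the price is the second-highest bid, $111.
Firm J's payoff = $122 − $111 = $11. All other bidders lose, so their payoff is 0.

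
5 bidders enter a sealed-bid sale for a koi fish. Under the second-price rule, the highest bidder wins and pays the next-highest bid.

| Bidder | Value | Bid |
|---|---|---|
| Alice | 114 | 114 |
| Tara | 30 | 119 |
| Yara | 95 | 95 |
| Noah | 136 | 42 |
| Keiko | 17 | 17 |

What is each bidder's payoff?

Ranking the bids: Tara 119; Alice 114; Yara 95; Noah 42; Keiko 17.
Tara has the top bid and wins; the price is the second-highest bid, 114.
Tara's payoff = 30 − 114 = -84. All other bidders lose, so their payoff is 0.

Alice 0, Tara -84, Yara 0, Noah 0, Keiko 0.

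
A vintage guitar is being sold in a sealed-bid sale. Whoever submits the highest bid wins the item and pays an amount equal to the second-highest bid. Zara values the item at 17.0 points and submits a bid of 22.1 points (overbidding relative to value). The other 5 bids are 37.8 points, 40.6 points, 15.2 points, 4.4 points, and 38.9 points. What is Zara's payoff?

Highest competing bid: 40.6 points.
Zara's bid 22.1 points is not the highest, so Zara loses, pays nothing, and earns zero payoff.

0.0 points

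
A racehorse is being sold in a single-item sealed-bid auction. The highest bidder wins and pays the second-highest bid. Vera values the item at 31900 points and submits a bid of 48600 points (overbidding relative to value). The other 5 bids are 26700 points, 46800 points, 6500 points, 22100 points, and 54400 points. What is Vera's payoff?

0 points

Highest competing bid: 54400 points.
Vera's bid 48600 points is not the highest, so Vera loses, pays nothing, and earns zero payoff.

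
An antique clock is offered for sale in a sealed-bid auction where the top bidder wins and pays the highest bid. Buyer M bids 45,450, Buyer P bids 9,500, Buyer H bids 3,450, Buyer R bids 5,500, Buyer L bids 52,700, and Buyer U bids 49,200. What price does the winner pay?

Ordered from highest: Buyer L 52,700, then Buyer U 49,200, then Buyer M 45,450, then Buyer P 9,500, then Buyer R 5,500, then Buyer H 3,450.
Buyer L is the highest bidder, so Buyer L wins.
Under the first-price rule, the price is the highest bid: 52,700.

Price paid: 52,700.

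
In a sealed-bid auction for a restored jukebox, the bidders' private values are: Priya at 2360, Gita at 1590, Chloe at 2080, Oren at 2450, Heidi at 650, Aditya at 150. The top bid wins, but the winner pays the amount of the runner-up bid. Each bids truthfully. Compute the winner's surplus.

Sorted high to low: Oren 2450; Priya 2360; Chloe 2080; Gita 1590; Heidi 650; Aditya 150.
Oren wins with the top bid and pays the second-highest, 2360.
Surplus = 2450 − 2360 = 90.

Surplus = 90.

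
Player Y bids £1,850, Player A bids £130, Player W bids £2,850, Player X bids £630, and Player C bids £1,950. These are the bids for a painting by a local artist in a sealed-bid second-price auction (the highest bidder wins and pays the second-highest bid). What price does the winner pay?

Bids in descending order: Player W £2,850 > Player C £1,950 > Player Y £1,850 > Player X £630 > Player A £130.
Player W is the highest bidder, so Player W wins.
Under the second-price rule, the price is the second-highest bid: £1,950.

Price paid: £1,950.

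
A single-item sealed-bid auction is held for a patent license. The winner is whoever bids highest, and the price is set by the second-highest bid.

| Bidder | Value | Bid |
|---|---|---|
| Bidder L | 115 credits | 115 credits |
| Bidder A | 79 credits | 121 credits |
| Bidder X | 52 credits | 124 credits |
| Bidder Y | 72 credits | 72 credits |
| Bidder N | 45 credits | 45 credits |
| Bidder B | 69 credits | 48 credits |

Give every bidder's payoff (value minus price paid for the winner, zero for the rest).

Bids in descending order: Bidder X 124 credits > Bidder A 121 credits > Bidder L 115 credits > Bidder Y 72 credits > Bidder B 48 credits > Bidder N 45 credits.
Bidder X has the top bid and wins; the price is the second-highest bid, 121 credits.
Bidder X's payoff = 52 credits − 121 credits = -69 credits. All other bidders lose, so their payoff is 0.

Bidder L 0 credits, Bidder A 0 credits, Bidder X -69 credits, Bidder Y 0 credits, Bidder N 0 credits, Bidder B 0 credits.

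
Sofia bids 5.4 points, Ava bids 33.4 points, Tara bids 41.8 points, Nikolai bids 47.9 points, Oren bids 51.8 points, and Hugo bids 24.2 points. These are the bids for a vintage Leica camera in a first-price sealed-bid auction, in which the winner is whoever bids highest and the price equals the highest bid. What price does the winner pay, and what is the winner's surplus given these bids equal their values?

Ranking the bids: Oren 51.8 points, then Nikolai 47.9 points, then Tara 41.8 points, then Ava 33.4 points, then Hugo 24.2 points, then Sofia 5.4 points.
Oren is the highest bidder, so Oren wins.
Under the first-price rule, the price is the highest bid: 51.8 points.
Surplus = 51.8 points − 51.8 points = 0.0 points.

Price 51.8 points; surplus 0.0 points.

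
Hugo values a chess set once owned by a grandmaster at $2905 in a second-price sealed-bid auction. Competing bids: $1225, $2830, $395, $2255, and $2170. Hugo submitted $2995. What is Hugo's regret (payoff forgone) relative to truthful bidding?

$0

The highest competing bid is $2830.
Bidding truthfully at $2905: Hugo has the top bid, wins, and pays the second-highest bid $2830. Payoff = $2905 − $2830 = $75.
Bidding $2995: Hugo has the top bid, wins, and pays the second-highest bid $2830. Payoff = $2905 − $2830 = $75.
Regret = truthful payoff − actual payoff = $75 − $75 = $0.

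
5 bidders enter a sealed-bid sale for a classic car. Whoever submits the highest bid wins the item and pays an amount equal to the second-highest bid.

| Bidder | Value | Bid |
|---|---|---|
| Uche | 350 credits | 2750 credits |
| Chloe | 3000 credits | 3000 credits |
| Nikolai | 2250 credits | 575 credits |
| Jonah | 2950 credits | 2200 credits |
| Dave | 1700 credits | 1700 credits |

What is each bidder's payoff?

Bids in descending order: Chloe 3000 credits, then Uche 2750 credits, then Jonah 2200 credits, then Dave 1700 credits, then Nikolai 575 credits.
Chloe has the top bid and wins; the price is the second-highest bid, 2750 credits.
Chloe's payoff = 3000 credits − 2750 credits = 250 credits. All other bidders lose, so their payoff is 0.

Uche 0 credits, Chloe 250 credits, Nikolai 0 credits, Jonah 0 credits, Dave 0 credits.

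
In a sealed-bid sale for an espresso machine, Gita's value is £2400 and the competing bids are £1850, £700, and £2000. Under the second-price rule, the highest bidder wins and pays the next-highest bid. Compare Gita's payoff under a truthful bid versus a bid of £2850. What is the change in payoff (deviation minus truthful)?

£0

The highest competing bid is £2000.
Bidding truthfully at £2400: Gita has the top bid, wins, and pays the second-highest bid £2000. Payoff = £2400 − £2000 = £400.
Bidding £2850: Gita has the top bid, wins, and pays the second-highest bid £2000. Payoff = £2400 − £2000 = £400.
Change = £400 − £400 = £0.
The bid only affects whether you win, not the price — here both bids land on the same side of the top rival bid, so the deviation is payoff-neutral.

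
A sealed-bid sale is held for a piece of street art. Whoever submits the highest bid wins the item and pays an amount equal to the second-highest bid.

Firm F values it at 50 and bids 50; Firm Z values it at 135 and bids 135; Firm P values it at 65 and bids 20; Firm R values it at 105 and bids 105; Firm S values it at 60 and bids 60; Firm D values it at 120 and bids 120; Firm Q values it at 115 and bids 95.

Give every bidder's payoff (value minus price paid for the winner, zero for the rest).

Firm F 0, Firm Z 15, Firm P 0, Firm R 0, Firm S 0, Firm D 0, Firm Q 0.

Ordered from highest: Firm Z 135; Firm D 120; Firm R 105; Firm Q 95; Firm S 60; Firm F 50; Firm P 20.
Firm Z has the top bid and wins; the price is the second-highest bid, 120.
Firm Z's payoff = 135 − 120 = 15. All other bidders lose, so their payoff is 0.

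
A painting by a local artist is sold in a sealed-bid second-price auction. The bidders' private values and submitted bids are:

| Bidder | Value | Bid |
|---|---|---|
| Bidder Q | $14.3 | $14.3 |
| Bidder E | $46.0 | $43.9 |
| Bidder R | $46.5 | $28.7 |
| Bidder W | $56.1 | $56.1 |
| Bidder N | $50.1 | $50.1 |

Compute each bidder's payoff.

Bidder Q $0.0, Bidder E $0.0, Bidder R $0.0, Bidder W $6.0, Bidder N $0.0.

Ranking the bids: Bidder W $56.1 > Bidder N $50.1 > Bidder E $43.9 > Bidder R $28.7 > Bidder Q $14.3.
Bidder W has the top bid and wins; the price is the second-highest bid, $50.1.
Bidder W's payoff = $56.1 − $50.1 = $6.0. All other bidders lose, so their payoff is 0.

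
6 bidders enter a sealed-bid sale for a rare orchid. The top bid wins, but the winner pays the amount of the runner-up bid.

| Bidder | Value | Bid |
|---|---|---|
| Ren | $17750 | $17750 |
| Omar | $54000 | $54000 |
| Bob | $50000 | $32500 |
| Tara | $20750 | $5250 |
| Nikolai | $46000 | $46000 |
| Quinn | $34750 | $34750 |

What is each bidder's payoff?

Ren $0, Omar $8000, Bob $0, Tara $0, Nikolai $0, Quinn $0.

Sorted high to low: Omar $54000 > Nikolai $46000 > Quinn $34750 > Bob $32500 > Ren $17750 > Tara $5250.
Omar has the top bid and wins; the price is the second-highest bid, $46000.
Omar's payoff = $54000 − $46000 = $8000. All other bidders lose, so their payoff is 0.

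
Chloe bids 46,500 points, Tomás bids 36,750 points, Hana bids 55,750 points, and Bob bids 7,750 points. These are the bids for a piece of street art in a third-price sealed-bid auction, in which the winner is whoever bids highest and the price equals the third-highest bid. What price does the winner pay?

Ordered from highest: Hana 55,750 points; Chloe 46,500 points; Tomás 36,750 points; Bob 7,750 points.
Hana is the highest bidder, so Hana wins.
Under the third-price rule, the price is the third-highest bid: 36,750 points.

The winner pays 36,750 points.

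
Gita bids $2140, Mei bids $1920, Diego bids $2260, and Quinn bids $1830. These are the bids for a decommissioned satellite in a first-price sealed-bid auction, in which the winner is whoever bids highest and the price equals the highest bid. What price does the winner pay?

$2260

Ordered from highest: Diego $2260; Gita $2140; Mei $1920; Quinn $1830.
Diego is the highest bidder, so Diego wins.
Under the first-price rule, the price is the highest bid: $2260.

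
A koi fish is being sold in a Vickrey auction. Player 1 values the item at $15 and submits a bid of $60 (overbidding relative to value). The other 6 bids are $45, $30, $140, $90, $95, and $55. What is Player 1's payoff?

Highest competing bid: $140.
Player 1's bid $60 is not the highest, so Player 1 loses, pays nothing, and earns zero payoff.

The bidder's payoff: $0.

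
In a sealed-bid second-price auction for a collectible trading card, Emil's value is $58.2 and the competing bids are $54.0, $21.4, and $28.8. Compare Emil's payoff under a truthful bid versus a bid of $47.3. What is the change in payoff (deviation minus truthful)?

The highest competing bid is $54.0.
Bidding truthfully at $58.2: Emil has the top bid, wins, and pays the second-highest bid $54.0. Payoff = $58.2 − $54.0 = $4.2.
Bidding $47.3: the top bid is $54.0 (a rival), so Emil loses. Payoff = $0.0.
Change = $0.0 − $4.2 = -$4.2.

Payoff change: -$4.2.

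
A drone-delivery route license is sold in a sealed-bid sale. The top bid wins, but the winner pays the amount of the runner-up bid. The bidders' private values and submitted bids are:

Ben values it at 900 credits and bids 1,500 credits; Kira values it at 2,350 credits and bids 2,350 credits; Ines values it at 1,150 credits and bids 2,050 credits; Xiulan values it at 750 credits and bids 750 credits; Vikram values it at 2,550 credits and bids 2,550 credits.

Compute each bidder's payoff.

Ordered from highest: Vikram 2,550 credits; Kira 2,350 credits; Ines 2,050 credits; Ben 1,500 credits; Xiulan 750 credits.
Vikram has the top bid and wins; the price is the second-highest bid, 2,350 credits.
Vikram's payoff = 2,550 credits − 2,350 credits = 200 credits. All other bidders lose, so their payoff is 0.

Ben 0 credits, Kira 0 credits, Ines 0 credits, Xiulan 0 credits, Vikram 200 credits.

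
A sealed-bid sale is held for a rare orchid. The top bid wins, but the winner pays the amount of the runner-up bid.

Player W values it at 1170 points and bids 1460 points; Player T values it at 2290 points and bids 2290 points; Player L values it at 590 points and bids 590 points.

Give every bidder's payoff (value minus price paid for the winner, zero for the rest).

Payoffs: Player W 0 points, Player T 830 points, Player L 0 points.

Ordered from highest: Player T 2290 points, then Player W 1460 points, then Player L 590 points.
Player T has the top bid and wins; the price is the second-highest bid, 1460 points.
Player T's payoff = 2290 points − 1460 points = 830 points. All other bidders lose, so their payoff is 0.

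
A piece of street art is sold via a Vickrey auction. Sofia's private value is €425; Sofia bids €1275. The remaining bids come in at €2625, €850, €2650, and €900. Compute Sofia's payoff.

Highest competing bid: €2650.
Sofia's bid €1275 is not the highest, so Sofia loses, pays nothing, and earns zero payoff.

€0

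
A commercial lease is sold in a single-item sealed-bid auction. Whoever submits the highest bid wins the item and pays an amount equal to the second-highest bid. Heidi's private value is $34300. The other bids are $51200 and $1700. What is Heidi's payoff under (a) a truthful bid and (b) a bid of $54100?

The highest competing bid is $51200.
Bidding truthfully at $34300: the top bid is $51200 (a rival), so Heidi loses. Payoff = $0.
Bidding $54100: Heidi has the top bid, wins, and pays the second-highest bid $51200. Payoff = $34300 − $51200 = -$16900.
Deviating from a truthful bid can only lose payoff in a second-price auction — never gain.

(a) $0  (b) -$16900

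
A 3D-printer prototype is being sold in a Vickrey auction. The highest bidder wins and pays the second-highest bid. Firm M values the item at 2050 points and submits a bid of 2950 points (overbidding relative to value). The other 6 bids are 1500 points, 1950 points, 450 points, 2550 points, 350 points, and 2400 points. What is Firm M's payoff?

Payoff = -500 points.

Highest competing bid: 2550 points.
Firm M's bid 2950 points is the highest overall, so Firm M wins and pays the second-highest bid, 2550 points.
Payoff = value − price = 2050 points − 2550 points = -500 points.
Overbidding won the item at a price above value — truthful bidding would have avoided this loss.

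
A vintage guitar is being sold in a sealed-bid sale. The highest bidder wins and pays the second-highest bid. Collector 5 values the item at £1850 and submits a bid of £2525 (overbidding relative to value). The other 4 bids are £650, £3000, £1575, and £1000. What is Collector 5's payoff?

Payoff = £0.

Highest competing bid: £3000.
Collector 5's bid £2525 is not the highest, so Collector 5 loses, pays nothing, and earns zero payoff.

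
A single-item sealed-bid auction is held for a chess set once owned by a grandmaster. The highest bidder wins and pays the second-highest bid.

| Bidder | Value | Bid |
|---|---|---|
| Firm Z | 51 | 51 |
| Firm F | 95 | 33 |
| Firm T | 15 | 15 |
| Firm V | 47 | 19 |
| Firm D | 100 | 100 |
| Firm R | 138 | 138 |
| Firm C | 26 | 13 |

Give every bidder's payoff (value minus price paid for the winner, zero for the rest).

Bids in descending order: Firm R 138 > Firm D 100 > Firm Z 51 > Firm F 33 > Firm V 19 > Firm T 15 > Firm C 13.
Firm R has the top bid and wins; the price is the second-highest bid, 100.
Firm R's payoff = 138 − 100 = 38. All other bidders lose, so their payoff is 0.

Firm Z 0, Firm F 0, Firm T 0, Firm V 0, Firm D 0, Firm R 38, Firm C 0.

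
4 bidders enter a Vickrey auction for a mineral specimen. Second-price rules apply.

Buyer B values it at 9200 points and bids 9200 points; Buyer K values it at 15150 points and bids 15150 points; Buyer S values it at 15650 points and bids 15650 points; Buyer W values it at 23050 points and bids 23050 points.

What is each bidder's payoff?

Payoffs: Buyer B 0 points, Buyer K 0 points, Buyer S 0 points, Buyer W 7400 points.

Bids in descending order: Buyer W 23050 points > Buyer S 15650 points > Buyer K 15150 points > Buyer B 9200 points.
Buyer W has the top bid and wins; the price is the second-highest bid, 15650 points.
Buyer W's payoff = 23050 points − 15650 points = 7400 points. All other bidders lose, so their payoff is 0.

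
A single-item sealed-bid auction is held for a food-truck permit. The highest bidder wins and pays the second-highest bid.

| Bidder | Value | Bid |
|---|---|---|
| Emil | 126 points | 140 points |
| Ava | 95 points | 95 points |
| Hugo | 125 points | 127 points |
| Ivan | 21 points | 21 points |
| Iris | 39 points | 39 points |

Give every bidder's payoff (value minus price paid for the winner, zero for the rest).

Emil -1 points, Ava 0 points, Hugo 0 points, Ivan 0 points, Iris 0 points.

Bids in descending order: Emil 140 points > Hugo 127 points > Ava 95 points > Iris 39 points > Ivan 21 points.
Emil has the top bid and wins; the price is the second-highest bid, 127 points.
Emil's payoff = 126 points − 127 points = -1 points. All other bidders lose, so their payoff is 0.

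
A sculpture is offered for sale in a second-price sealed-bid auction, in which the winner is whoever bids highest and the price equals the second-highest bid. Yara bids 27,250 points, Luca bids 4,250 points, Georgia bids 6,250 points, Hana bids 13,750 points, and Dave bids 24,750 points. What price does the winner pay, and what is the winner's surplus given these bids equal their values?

Bids in descending order: Yara 27,250 points, then Dave 24,750 points, then Hana 13,750 points, then Georgia 6,250 points, then Luca 4,250 points.
Yara is the highest bidder, so Yara wins.
Under the second-price rule, the price is the second-highest bid: 24,750 points.
Surplus = 27,250 points − 24,750 points = 2,500 points.

Price 24,750 points; surplus 2,500 points.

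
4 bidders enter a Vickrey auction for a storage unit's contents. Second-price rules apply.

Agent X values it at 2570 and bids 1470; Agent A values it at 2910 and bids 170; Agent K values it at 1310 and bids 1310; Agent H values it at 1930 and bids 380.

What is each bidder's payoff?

Agent X 1260, Agent A 0, Agent K 0, Agent H 0.

Bids in descending order: Agent X 1470, then Agent K 1310, then Agent H 380, then Agent A 170.
Agent X has the top bid and wins; the price is the second-highest bid, 1310.
Agent X's payoff = 2570 − 1310 = 1260. All other bidders lose, so their payoff is 0.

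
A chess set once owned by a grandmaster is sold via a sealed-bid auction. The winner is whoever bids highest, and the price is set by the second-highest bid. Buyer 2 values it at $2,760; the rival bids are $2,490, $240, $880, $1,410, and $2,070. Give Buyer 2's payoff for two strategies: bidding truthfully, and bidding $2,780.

(a) $270  (b) $270

The highest competing bid is $2,490.
Bidding truthfully at $2,760: Buyer 2 has the top bid, wins, and pays the second-highest bid $2,490. Payoff = $2,760 − $2,490 = $270.
Bidding $2,780: Buyer 2 has the top bid, wins, and pays the second-highest bid $2,490. Payoff = $2,760 − $2,490 = $270.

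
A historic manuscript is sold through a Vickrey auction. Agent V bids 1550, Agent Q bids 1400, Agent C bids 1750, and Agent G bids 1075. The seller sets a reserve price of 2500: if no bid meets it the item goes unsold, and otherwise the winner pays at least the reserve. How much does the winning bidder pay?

Ranking the bids: Agent C 1750; Agent V 1550; Agent Q 1400; Agent G 1075.
The top bid 1750 is below the reserve 2500, so the item goes unsold and nothing is paid.

unsold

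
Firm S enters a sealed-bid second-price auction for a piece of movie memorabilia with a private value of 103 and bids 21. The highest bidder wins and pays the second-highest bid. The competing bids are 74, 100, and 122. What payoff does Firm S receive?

Highest competing bid: 122.
Firm S's bid 21 is not the highest, so Firm S loses, pays nothing, and earns zero payoff.

Firm S's payoff: 0.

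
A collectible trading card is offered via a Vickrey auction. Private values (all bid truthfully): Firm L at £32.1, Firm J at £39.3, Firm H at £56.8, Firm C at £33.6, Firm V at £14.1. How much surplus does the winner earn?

£17.5

Bids in descending order: Firm H £56.8; Firm J £39.3; Firm C £33.6; Firm L £32.1; Firm V £14.1.
Firm H wins with the top bid and pays the second-highest, £39.3.
Surplus = £56.8 − £39.3 = £17.5.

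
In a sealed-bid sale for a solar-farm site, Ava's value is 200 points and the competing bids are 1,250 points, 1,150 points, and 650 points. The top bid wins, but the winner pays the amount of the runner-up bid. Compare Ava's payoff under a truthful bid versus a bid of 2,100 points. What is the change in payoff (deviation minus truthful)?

The highest competing bid is 1,250 points.
Bidding truthfully at 200 points: the top bid is 1,250 points (a rival), so Ava loses. Payoff = 0 points.
Bidding 2,100 points: Ava has the top bid, wins, and pays the second-highest bid 1,250 points. Payoff = 200 points − 1,250 points = -1,050 points.
Change = -1,050 points − 0 points = -1,050 points.
Deviating from a truthful bid can only lose payoff in a second-price auction — never gain.

Change in payoff: -1,050 points.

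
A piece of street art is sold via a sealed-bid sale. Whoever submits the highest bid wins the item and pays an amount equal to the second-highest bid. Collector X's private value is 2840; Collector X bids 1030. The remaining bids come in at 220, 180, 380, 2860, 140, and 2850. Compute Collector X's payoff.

Collector X's payoff: 0.

Highest competing bid: 2860.
Collector X's bid 1030 is not the highest, so Collector X loses, pays nothing, and earns zero payoff.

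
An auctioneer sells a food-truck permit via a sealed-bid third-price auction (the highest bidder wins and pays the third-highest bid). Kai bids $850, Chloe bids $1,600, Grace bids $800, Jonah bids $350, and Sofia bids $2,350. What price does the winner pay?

Ranking the bids: Sofia $2,350, then Chloe $1,600, then Kai $850, then Grace $800, then Jonah $350.
Sofia is the highest bidder, so Sofia wins.
Under the third-price rule, the price is the third-highest bid: $850.

Price paid: $850.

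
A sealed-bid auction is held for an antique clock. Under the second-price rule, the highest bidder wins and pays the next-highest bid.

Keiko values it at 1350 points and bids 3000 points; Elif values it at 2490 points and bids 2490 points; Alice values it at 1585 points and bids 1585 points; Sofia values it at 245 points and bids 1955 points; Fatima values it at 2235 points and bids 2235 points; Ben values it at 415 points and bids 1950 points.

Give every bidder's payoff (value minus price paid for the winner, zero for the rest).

Payoffs: Keiko -1140 points, Elif 0 points, Alice 0 points, Sofia 0 points, Fatima 0 points, Ben 0 points.

Ranking the bids: Keiko 3000 points; Elif 2490 points; Fatima 2235 points; Sofia 1955 points; Ben 1950 points; Alice 1585 points.
Keiko has the top bid and wins; the price is the second-highest bid, 2490 points.
Keiko's payoff = 1350 points − 2490 points = -1140 points. All other bidders lose, so their payoff is 0.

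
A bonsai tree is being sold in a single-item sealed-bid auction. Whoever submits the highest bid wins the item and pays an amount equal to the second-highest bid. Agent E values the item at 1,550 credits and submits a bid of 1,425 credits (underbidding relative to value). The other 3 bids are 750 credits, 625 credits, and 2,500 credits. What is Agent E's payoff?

Agent E's payoff: 0 credits.

Highest competing bid: 2,500 credits.
Agent E's bid 1,425 credits is not the highest, so Agent E loses, pays nothing, and earns zero payoff.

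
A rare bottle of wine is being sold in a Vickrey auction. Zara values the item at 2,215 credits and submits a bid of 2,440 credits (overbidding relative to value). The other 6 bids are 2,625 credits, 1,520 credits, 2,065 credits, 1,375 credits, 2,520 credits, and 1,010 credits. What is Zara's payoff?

Zara's payoff: 0 credits.

Highest competing bid: 2,625 credits.
Zara's bid 2,440 credits is not the highest, so Zara loses, pays nothing, and earns zero payoff.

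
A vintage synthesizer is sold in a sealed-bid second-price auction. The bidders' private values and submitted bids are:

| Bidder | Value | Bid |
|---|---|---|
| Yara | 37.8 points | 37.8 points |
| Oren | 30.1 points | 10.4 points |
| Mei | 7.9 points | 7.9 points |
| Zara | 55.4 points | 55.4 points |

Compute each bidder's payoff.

Yara 0.0 points, Oren 0.0 points, Mei 0.0 points, Zara 17.6 points.

Bids in descending order: Zara 55.4 points; Yara 37.8 points; Oren 10.4 points; Mei 7.9 points.
Zara has the top bid and wins; the price is the second-highest bid, 37.8 points.
Zara's payoff = 55.4 points − 37.8 points = 17.6 points. All other bidders lose, so their payoff is 0.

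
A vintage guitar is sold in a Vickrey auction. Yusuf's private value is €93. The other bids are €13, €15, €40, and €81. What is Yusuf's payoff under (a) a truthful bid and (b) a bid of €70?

The highest competing bid is €81.
Bidding truthfully at €93: Yusuf has the top bid, wins, and pays the second-highest bid €81. Payoff = €93 − €81 = €12.
Bidding €70: the top bid is €81 (a rival), so Yusuf loses. Payoff = €0.
Deviating from a truthful bid can only lose payoff in a second-price auction — never gain.

Truthful: €12; alternative: €0.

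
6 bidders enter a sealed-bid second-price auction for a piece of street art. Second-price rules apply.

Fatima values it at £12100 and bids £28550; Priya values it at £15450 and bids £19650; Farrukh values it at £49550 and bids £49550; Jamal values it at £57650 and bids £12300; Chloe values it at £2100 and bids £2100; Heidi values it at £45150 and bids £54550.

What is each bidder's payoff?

Payoffs: Fatima £0, Priya £0, Farrukh £0, Jamal £0, Chloe £0, Heidi -£4400.

Ordered from highest: Heidi £54550; Farrukh £49550; Fatima £28550; Priya £19650; Jamal £12300; Chloe £2100.
Heidi has the top bid and wins; the price is the second-highest bid, £49550.
Heidi's payoff = £45150 − £49550 = -£4400. All other bidders lose, so their payoff is 0.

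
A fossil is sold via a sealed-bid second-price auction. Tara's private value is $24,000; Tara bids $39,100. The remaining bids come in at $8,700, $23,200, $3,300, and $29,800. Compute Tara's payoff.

Highest competing bid: $29,800.
Tara's bid $39,100 is the highest overall, so Tara wins and pays the second-highest bid, $29,800.
Payoff = value − price = $24,000 − $29,800 = -$5,800.

-$5,800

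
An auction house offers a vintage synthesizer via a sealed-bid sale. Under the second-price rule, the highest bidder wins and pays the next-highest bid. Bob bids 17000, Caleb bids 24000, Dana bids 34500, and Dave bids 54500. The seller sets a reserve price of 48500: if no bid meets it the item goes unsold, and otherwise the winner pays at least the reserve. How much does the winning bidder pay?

Price paid: 48500.

Ranking the bids: Dave 54500 > Dana 34500 > Caleb 24000 > Bob 17000.
Dave has the highest bid, so Dave wins.
The second-highest bid is 34500, but the reserve 48500 is higher, so the price is the reserve.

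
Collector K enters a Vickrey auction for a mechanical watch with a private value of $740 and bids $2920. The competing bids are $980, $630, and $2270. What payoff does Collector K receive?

-$1530

Highest competing bid: $2270.
Collector K's bid $2920 is the highest overall, so Collector K wins and pays the second-highest bid, $2270.
Payoff = value − price = $740 − $2270 = -$1530.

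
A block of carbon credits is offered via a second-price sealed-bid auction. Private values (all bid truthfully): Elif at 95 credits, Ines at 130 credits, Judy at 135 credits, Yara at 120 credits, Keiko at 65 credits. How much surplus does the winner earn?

Winner's surplus: 5 credits.

Sorted high to low: Judy 135 credits; Ines 130 credits; Yara 120 credits; Elif 95 credits; Keiko 65 credits.
Judy wins with the top bid and pays the second-highest, 130 credits.
Surplus = 135 credits − 130 credits = 5 credits.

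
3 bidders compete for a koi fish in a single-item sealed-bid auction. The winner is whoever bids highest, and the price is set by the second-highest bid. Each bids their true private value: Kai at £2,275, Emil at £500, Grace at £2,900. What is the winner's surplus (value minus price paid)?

£625

Ordered from highest: Grace £2,900; Kai £2,275; Emil £500.
Grace wins with the top bid and pays the second-highest, £2,275.
Surplus = £2,900 − £2,275 = £625.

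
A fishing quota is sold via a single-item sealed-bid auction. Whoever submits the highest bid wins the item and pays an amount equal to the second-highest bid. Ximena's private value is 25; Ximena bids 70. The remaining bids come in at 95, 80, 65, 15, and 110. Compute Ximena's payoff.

Payoff = 0.

Highest competing bid: 110.
Ximena's bid 70 is not the highest, so Ximena loses, pays nothing, and earns zero payoff.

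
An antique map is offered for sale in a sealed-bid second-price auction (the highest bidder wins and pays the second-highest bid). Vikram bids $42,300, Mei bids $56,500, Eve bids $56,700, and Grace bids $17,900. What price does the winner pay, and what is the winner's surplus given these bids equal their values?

Sorted high to low: Eve $56,700, then Mei $56,500, then Vikram $42,300, then Grace $17,900.
Eve is the highest bidder, so Eve wins.
Under the second-price rule, the price is the second-highest bid: $56,500.
Surplus = $56,700 − $56,500 = $200.

Price $56,500; surplus $200.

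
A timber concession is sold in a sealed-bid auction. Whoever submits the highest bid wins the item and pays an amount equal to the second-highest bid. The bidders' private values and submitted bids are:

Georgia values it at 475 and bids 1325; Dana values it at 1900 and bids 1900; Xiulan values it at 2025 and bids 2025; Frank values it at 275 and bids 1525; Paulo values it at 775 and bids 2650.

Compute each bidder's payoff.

Payoffs: Georgia 0, Dana 0, Xiulan 0, Frank 0, Paulo -1250.

Sorted high to low: Paulo 2650 > Xiulan 2025 > Dana 1900 > Frank 1525 > Georgia 1325.
Paulo has the top bid and wins; the price is the second-highest bid, 2025.
Paulo's payoff = 775 − 2025 = -1250. All other bidders lose, so their payoff is 0.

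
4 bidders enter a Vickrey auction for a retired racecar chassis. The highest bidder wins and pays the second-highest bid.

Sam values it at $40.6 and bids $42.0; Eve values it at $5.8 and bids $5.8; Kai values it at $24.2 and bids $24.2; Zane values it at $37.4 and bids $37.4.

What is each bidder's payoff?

Ordered from highest: Sam $42.0 > Zane $37.4 > Kai $24.2 > Eve $5.8.
Sam has the top bid and wins; the price is the second-highest bid, $37.4.
Sam's payoff = $40.6 − $37.4 = $3.2. All other bidders lose, so their payoff is 0.

Sam $3.2, Eve $0.0, Kai $0.0, Zane $0.0.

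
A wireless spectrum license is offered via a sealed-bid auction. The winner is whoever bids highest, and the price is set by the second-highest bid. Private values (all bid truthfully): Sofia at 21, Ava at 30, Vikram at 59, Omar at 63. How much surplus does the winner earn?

4

Ordered from highest: Omar 63; Vikram 59; Ava 30; Sofia 21.
Omar wins with the top bid and pays the second-highest, 59.
Surplus = 63 − 59 = 4.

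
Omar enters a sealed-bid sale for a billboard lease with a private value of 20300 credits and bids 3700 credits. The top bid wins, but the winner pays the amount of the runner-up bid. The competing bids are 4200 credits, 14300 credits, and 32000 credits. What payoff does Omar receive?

Payoff = 0 credits.

Highest competing bid: 32000 credits.
Omar's bid 3700 credits is not the highest, so Omar loses, pays nothing, and earns zero payoff.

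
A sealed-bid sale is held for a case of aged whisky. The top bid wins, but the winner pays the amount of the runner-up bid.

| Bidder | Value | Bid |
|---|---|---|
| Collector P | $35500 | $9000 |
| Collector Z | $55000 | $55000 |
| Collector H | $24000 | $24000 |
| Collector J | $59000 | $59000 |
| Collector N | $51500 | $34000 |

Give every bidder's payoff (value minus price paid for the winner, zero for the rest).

Bids in descending order: Collector J $59000, then Collector Z $55000, then Collector N $34000, then Collector H $24000, then Collector P $9000.
Collector J has the top bid and wins; the price is the second-highest bid, $55000.
Collector J's payoff = $59000 − $55000 = $4000. All other bidders lose, so their payoff is 0.

Payoffs: Collector P $0, Collector Z $0, Collector H $0, Collector J $4000, Collector N $0.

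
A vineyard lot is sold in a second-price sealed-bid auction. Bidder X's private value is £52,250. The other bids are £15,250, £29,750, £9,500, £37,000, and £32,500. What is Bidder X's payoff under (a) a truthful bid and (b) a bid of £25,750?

The highest competing bid is £37,000.
Bidding truthfully at £52,250: Bidder X has the top bid, wins, and pays the second-highest bid £37,000. Payoff = £52,250 − £37,000 = £15,250.
Bidding £25,750: the top bid is £37,000 (a rival), so Bidder X loses. Payoff = £0.
This is the dominant-strategy logic: truthful bidding weakly beats any alternative.

(a) £15,250  (b) £0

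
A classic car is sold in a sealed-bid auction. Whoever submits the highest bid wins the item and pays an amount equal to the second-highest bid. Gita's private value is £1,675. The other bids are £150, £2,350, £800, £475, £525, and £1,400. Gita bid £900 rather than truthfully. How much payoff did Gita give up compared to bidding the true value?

The highest competing bid is £2,350.
Bidding truthfully at £1,675: the top bid is £2,350 (a rival), so Gita loses. Payoff = £0.
Bidding £900: the top bid is £2,350 (a rival), so Gita loses. Payoff = £0.
Regret = truthful payoff − actual payoff = £0 − £0 = £0.
The bid only affects whether you win, not the price — here both bids land on the same side of the top rival bid, so the deviation is payoff-neutral.

£0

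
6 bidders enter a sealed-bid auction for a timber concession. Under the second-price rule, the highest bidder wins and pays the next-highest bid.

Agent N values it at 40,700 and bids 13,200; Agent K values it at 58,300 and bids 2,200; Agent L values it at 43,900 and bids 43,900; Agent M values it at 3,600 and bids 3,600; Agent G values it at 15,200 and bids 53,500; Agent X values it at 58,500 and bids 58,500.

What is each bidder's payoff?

Agent N 0, Agent K 0, Agent L 0, Agent M 0, Agent G 0, Agent X 5,000.

Sorted high to low: Agent X 58,500 > Agent G 53,500 > Agent L 43,900 > Agent N 13,200 > Agent M 3,600 > Agent K 2,200.
Agent X has the top bid and wins; the price is the second-highest bid, 53,500.
Agent X's payoff = 58,500 − 53,500 = 5,000. All other bidders lose, so their payoff is 0.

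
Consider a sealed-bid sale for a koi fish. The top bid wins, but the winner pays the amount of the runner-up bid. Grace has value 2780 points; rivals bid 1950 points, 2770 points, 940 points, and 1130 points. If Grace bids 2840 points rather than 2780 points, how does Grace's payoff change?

The highest competing bid is 2770 points.
Bidding truthfully at 2780 points: Grace has the top bid, wins, and pays the second-highest bid 2770 points. Payoff = 2780 points − 2770 points = 10 points.
Bidding 2840 points: Grace has the top bid, wins, and pays the second-highest bid 2770 points. Payoff = 2780 points − 2770 points = 10 points.
Change = 10 points − 10 points = 0 points.

Change in payoff: 0 points.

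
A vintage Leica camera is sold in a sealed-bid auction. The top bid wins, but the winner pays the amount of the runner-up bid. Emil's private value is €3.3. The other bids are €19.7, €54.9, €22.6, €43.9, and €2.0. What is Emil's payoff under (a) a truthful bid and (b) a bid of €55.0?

The highest competing bid is €54.9.
Bidding truthfully at €3.3: the top bid is €54.9 (a rival), so Emil loses. Payoff = €0.0.
Bidding €55.0: Emil has the top bid, wins, and pays the second-highest bid €54.9. Payoff = €3.3 − €54.9 = -€51.6.

(a) €0.0  (b) -€51.6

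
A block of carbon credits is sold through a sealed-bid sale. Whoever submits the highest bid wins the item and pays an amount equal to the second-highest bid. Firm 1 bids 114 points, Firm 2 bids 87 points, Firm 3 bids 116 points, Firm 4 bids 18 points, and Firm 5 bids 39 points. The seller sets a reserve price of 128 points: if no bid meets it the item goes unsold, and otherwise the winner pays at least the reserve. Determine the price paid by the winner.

Sorted high to low: Firm 3 116 points; Firm 1 114 points; Firm 2 87 points; Firm 5 39 points; Firm 4 18 points.
The top bid 116 points is below the reserve 128 points, so the item goes unsold and nothing is paid.

unsold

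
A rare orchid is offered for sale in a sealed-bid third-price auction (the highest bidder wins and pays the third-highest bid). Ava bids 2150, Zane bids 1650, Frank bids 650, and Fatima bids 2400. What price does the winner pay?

1650

Bids in descending order: Fatima 2400 > Ava 2150 > Zane 1650 > Frank 650.
Fatima is the highest bidder, so Fatima wins.
Under the third-price rule, the price is the third-highest bid: 1650.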